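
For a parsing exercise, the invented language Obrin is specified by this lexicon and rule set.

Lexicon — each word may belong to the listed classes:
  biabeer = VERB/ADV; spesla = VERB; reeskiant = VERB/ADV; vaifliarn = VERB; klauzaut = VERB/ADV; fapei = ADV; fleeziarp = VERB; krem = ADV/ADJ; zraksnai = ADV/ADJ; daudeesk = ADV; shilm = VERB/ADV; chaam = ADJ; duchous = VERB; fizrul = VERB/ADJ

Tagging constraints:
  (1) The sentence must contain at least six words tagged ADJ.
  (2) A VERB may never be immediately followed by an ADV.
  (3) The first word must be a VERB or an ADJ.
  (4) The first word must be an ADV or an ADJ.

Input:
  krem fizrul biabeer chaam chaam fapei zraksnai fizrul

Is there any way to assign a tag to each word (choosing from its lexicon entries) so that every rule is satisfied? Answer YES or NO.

YES

Candidates per position — 1:krem {ADV,ADJ}; 2:fizrul {VERB,ADJ}; 3:biabeer {VERB,ADV}; 4:chaam {ADJ}; 5:chaam {ADJ}; 6:fapei {ADV}; 7:zraksnai {ADV,ADJ}; 8:fizrul {VERB,ADJ}.
One satisfying assignment: ADJ ADJ ADV ADJ ADJ ADV ADJ ADJ.
Verifying each rule — rule 1 ok; rule 2 ok; rule 3 ok; rule 4 ok.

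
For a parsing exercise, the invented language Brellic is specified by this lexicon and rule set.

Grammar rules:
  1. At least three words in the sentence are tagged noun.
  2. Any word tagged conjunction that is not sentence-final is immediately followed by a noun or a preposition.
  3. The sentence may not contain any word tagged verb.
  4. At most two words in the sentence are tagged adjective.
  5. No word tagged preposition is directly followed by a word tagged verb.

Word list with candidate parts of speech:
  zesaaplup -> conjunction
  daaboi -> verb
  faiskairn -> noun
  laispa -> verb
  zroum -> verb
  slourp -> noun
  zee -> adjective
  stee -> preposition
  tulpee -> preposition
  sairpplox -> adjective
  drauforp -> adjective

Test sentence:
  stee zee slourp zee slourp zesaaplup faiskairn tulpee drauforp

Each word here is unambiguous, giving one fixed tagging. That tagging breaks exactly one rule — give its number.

4

Fixed tagging: preposition adjective noun adjective noun conjunction noun preposition adjective.
Rule check: R1 holds, R2 holds, R3 holds, R4 violated, R5 holds.
Only rule 4 fails.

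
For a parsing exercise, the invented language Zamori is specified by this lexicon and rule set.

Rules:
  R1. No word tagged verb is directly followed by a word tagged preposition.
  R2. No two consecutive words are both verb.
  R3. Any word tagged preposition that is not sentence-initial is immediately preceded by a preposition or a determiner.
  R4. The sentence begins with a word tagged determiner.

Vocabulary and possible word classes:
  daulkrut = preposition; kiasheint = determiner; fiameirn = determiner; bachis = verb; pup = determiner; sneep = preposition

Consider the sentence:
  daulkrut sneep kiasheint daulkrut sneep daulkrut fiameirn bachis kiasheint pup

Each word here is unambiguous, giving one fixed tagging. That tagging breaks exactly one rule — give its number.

4

Fixed tagging: preposition preposition determiner preposition preposition preposition determiner verb determiner determiner.
Applying the rules: R1 holds, R2 holds, R3 holds, R4 violated.
Only rule 4 fails.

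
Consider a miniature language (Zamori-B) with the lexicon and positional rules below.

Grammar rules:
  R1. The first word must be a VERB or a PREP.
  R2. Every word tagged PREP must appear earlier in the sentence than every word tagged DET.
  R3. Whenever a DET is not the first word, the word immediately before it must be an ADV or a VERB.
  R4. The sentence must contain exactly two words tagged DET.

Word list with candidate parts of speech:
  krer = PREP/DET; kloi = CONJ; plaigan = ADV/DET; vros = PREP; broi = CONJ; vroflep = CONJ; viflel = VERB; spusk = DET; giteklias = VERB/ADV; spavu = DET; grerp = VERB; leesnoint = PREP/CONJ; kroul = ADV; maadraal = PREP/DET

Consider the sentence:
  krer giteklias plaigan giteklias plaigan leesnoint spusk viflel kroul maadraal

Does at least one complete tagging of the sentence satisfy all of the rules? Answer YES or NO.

Candidates per position — 1:krer {PREP,DET}; 2:giteklias {VERB,ADV}; 3:plaigan {ADV,DET}; 4:giteklias {VERB,ADV}; 5:plaigan {ADV,DET}; 6:leesnoint {PREP,CONJ}; 7:spusk {DET}; 8:viflel {VERB}; 9:kroul {ADV}; 10:maadraal {PREP,DET}.
Rule 3 cannot be satisfied by any choice of tags from the lexicon.
So there is no consistent tagging.

NO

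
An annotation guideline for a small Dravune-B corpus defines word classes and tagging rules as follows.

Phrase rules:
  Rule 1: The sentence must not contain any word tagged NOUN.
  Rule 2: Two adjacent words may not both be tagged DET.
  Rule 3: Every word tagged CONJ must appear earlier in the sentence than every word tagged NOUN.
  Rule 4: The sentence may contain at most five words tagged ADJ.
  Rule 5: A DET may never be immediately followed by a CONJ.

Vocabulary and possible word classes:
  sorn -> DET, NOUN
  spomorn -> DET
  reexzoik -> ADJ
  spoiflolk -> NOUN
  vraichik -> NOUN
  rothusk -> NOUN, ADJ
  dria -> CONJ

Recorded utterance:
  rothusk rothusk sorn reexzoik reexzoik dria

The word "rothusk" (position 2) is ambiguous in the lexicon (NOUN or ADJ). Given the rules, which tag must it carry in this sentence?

ADJ

Candidates per position — 1:rothusk {NOUN,ADJ}; 2:rothusk {NOUN,ADJ}; 3:sorn {DET,NOUN}; 4:reexzoik {ADJ}; 5:reexzoik {ADJ}; 6:dria {CONJ}.
If word 1 were NOUN, no tagging could satisfy rule 1; so word 1 is ADJ.
If word 2 were NOUN, no tagging could satisfy rule 1; so word 2 is ADJ.
If word 3 were NOUN, no tagging could satisfy rule 1; so word 3 is DET.
The only consistent sequence is: ADJ ADJ DET ADJ ADJ CONJ.
Check: rule 1 ok; rule 2 ok; rule 3 ok; rule 4 ok; rule 5 ok.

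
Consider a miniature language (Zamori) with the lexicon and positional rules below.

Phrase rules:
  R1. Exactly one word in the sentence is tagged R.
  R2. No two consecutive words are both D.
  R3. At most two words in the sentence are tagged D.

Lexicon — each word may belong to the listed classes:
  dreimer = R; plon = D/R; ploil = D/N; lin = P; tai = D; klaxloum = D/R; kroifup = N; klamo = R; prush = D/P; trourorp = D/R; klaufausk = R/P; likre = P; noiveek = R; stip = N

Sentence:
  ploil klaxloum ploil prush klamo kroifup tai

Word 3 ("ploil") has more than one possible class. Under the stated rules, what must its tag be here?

N

Candidates per position — 1:ploil {D,N}; 2:klaxloum {D,R}; 3:ploil {D,N}; 4:prush {D,P}; 5:klamo {R}; 6:kroifup {N}; 7:tai {D}.
Position 2: tagging it R would leave rule 1 unsatisfiable, so it must be D.
Position 3: tagging it D would leave rule 2 unsatisfiable, so it must be N.
Position 4: tagging it D would leave rule 3 unsatisfiable, so it must be P.
Position 1: tagging it D would leave rule 2 unsatisfiable, so it must be N.
That leaves exactly one tagging: N D N P R N D.
Verifying each rule — rule 1 holds; rule 2 holds; rule 3 holds.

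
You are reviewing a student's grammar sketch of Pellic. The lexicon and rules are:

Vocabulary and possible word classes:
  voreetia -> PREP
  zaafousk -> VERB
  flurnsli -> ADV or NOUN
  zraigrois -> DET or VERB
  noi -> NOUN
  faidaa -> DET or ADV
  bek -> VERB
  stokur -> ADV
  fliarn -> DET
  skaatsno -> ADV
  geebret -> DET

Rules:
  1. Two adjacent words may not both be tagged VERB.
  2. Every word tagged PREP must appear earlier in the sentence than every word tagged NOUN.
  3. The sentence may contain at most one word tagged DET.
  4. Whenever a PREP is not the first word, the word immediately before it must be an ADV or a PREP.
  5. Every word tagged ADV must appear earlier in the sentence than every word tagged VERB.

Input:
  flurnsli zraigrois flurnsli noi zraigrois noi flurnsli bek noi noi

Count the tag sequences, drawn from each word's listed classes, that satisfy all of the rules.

8

Candidates per position — 1:flurnsli {ADV,NOUN}; 2:zraigrois {DET,VERB}; 3:flurnsli {ADV,NOUN}; 4:noi {NOUN}; 5:zraigrois {DET,VERB}; 6:noi {NOUN}; 7:flurnsli {ADV,NOUN}; 8:bek {VERB}; 9:noi {NOUN}; 10:noi {NOUN}.
There are 32 candidate sequences in total.
Checking each against the rules leaves 8 sequences.
Count = 8.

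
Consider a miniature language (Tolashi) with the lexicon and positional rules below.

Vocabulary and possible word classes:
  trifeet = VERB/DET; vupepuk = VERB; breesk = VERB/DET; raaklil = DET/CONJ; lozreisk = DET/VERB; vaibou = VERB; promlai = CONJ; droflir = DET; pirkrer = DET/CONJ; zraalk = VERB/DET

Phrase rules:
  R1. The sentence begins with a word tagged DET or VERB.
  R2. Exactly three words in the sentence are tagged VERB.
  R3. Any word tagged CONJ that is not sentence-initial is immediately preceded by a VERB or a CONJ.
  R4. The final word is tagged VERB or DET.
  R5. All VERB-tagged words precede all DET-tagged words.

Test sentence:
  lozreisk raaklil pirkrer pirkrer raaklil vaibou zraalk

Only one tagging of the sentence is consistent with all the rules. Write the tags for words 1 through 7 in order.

Candidates per position — 1:lozreisk {DET,VERB}; 2:raaklil {DET,CONJ}; 3:pirkrer {DET,CONJ}; 4:pirkrer {DET,CONJ}; 5:raaklil {DET,CONJ}; 6:vaibou {VERB}; 7:zraalk {VERB,DET}.
Position 1: DET is ruled out by rule 2; that leaves VERB.
Position 2: DET is ruled out by rule 5; that leaves CONJ.
Position 3: DET is ruled out by rule 5; that leaves CONJ.
Position 4: DET is ruled out by rule 5; that leaves CONJ.
Position 5: DET is ruled out by rule 5; that leaves CONJ.
Position 7: DET is ruled out by rule 2; that leaves VERB.
So the tagging must be: VERB CONJ CONJ CONJ CONJ VERB VERB.
Rule-by-rule: rule 1 satisfied; rule 2 satisfied; rule 3 satisfied; rule 4 satisfied; rule 5 satisfied.

VERB CONJ CONJ CONJ CONJ VERB VERB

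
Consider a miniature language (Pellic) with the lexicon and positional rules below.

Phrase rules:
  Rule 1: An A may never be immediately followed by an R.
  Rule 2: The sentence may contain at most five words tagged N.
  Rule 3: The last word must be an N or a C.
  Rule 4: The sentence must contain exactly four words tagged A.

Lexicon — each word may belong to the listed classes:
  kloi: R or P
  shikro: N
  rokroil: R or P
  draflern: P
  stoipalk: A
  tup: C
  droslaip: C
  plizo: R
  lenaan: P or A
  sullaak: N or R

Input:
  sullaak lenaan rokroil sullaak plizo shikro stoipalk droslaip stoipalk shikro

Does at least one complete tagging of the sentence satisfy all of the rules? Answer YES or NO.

Candidates per position — 1:sullaak {N,R}; 2:lenaan {P,A}; 3:rokroil {R,P}; 4:sullaak {N,R}; 5:plizo {R}; 6:shikro {N}; 7:stoipalk {A}; 8:droslaip {C}; 9:stoipalk {A}; 10:shikro {N}.
Rule 4 cannot be satisfied by any choice of tags from the lexicon.
So there is no consistent tagging.

NO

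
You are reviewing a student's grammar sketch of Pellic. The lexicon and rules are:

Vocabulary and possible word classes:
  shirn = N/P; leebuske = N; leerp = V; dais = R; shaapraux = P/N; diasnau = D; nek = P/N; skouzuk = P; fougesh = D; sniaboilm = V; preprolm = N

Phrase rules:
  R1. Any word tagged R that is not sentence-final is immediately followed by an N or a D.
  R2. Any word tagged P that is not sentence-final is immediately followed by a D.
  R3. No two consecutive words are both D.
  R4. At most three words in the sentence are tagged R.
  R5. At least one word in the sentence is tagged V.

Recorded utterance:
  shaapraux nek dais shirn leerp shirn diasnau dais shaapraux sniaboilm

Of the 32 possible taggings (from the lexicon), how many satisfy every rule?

Candidates per position — 1:shaapraux {P,N}; 2:nek {P,N}; 3:dais {R}; 4:shirn {N,P}; 5:leerp {V}; 6:shirn {N,P}; 7:diasnau {D}; 8:dais {R}; 9:shaapraux {P,N}; 10:sniaboilm {V}.
There are 32 candidate sequences in total.
The sequences that satisfy every rule: N N R N V N D R N V; N N R N V P D R N V.
Count = 2.

2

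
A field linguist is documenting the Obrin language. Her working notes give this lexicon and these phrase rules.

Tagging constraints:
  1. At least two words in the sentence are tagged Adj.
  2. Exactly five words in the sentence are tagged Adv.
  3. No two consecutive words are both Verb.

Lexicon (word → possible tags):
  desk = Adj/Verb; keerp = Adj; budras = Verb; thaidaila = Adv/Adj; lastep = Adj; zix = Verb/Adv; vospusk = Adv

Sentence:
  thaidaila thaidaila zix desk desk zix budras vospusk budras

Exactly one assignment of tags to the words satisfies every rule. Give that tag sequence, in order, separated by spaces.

Candidates per position — 1:thaidaila {Adv,Adj}; 2:thaidaila {Adv,Adj}; 3:zix {Verb,Adv}; 4:desk {Adj,Verb}; 5:desk {Adj,Verb}; 6:zix {Verb,Adv}; 7:budras {Verb}; 8:vospusk {Adv}; 9:budras {Verb}.
Position 1: Adj is ruled out by rule 2; that leaves Adv.
Position 2: Adj is ruled out by rule 2; that leaves Adv.
Position 3: Verb is ruled out by rule 2; that leaves Adv.
Position 4: Verb is ruled out by rule 1; that leaves Adj.
Position 5: Verb is ruled out by rule 1; that leaves Adj.
Position 6: Verb is ruled out by rule 2; that leaves Adv.
The unique satisfying tagging is: Adv Adv Adv Adj Adj Adv Verb Adv Verb.
Verifying each rule — rule 1 ✓; rule 2 ✓; rule 3 ✓.

Adv Adv Adv Adj Adj Adv Verb Adv Verb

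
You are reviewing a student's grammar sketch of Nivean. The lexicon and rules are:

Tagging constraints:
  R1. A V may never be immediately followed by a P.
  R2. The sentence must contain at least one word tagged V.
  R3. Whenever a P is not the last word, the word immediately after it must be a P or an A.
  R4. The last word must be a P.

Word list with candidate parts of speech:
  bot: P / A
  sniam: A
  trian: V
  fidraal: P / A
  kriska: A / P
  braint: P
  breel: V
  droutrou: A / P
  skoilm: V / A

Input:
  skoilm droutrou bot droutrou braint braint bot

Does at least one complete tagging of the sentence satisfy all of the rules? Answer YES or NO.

Candidates per position — 1:skoilm {V,A}; 2:droutrou {A,P}; 3:bot {P,A}; 4:droutrou {A,P}; 5:braint {P}; 6:braint {P}; 7:bot {P,A}.
One satisfying assignment: V A A A P P P.
Rule-by-rule: rule 1 ok; rule 2 ok; rule 3 ok; rule 4 ok.

YES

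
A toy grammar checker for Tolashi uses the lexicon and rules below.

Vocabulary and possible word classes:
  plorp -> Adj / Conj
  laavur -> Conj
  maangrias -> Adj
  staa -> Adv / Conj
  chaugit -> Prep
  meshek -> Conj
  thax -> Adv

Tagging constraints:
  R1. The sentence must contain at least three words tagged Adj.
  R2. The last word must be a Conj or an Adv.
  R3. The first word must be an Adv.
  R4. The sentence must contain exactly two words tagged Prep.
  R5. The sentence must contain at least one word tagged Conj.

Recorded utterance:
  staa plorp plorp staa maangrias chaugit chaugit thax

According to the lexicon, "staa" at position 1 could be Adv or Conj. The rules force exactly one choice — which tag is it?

Adv

Candidates per position — 1:staa {Adv,Conj}; 2:plorp {Adj,Conj}; 3:plorp {Adj,Conj}; 4:staa {Adv,Conj}; 5:maangrias {Adj}; 6:chaugit {Prep}; 7:chaugit {Prep}; 8:thax {Adv}.
Position 1: tagging it Conj would leave rule 3 unsatisfiable, so it must be Adv.
Position 2: tagging it Conj would leave rule 1 unsatisfiable, so it must be Adj.
Position 3: tagging it Conj would leave rule 1 unsatisfiable, so it must be Adj.
Position 4: tagging it Adv would leave rule 5 unsatisfiable, so it must be Conj.
So the tagging must be: Adv Adj Adj Conj Adj Prep Prep Adv.
Rule-by-rule: rule 1 ok; rule 2 ok; rule 3 ok; rule 4 ok; rule 5 ok.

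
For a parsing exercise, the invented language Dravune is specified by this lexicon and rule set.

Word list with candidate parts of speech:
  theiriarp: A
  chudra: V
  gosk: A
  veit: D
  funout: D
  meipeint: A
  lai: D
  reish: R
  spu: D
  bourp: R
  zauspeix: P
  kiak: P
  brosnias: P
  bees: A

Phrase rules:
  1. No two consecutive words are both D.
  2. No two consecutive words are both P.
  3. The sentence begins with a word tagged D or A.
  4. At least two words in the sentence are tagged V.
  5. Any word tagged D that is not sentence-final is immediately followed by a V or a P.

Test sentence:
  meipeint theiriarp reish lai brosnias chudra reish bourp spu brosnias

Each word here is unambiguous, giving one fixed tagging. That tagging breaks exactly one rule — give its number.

Fixed tagging: A A R D P V R R D P.
Applying the rules: R1 ok, R2 ok, R3 ok, R4 fails, R5 ok.
Only rule 4 fails.

4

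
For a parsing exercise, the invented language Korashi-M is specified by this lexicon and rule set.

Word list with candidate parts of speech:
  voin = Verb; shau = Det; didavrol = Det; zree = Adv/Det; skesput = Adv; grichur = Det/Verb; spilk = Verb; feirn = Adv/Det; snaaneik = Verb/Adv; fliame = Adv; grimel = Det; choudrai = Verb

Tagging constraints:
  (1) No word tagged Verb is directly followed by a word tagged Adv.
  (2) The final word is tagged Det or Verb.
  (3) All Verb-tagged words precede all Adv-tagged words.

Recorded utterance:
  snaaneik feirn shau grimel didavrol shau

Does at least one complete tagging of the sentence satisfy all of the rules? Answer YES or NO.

YES

Candidates per position — 1:snaaneik {Verb,Adv}; 2:feirn {Adv,Det}; 3:shau {Det}; 4:grimel {Det}; 5:didavrol {Det}; 6:shau {Det}.
One satisfying assignment: Adv Adv Det Det Det Det.
Check: rule 1 ✓; rule 2 ✓; rule 3 ✓.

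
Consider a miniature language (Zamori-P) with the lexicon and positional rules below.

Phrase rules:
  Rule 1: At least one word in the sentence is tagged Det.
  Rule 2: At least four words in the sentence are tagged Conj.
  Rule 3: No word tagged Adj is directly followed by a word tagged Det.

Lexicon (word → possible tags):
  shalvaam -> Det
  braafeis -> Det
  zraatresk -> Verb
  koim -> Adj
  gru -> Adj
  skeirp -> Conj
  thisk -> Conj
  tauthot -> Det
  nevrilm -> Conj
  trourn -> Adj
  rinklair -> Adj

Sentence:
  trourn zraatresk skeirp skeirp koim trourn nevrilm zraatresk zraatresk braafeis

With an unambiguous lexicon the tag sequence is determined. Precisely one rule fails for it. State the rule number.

Fixed tagging: Adj Verb Conj Conj Adj Adj Conj Verb Verb Det.
Rule check: R1 ✓, R2 ✗, R3 ✓.
Only rule 2 fails.

2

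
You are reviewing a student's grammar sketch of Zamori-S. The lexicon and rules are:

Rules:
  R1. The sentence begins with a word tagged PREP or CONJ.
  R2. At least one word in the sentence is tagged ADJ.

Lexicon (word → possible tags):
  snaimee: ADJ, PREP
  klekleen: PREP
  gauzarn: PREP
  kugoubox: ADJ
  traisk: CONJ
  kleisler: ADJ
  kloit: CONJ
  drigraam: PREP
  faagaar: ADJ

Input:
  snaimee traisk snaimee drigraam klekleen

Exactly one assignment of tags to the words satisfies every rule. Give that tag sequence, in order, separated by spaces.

Candidates per position — 1:snaimee {ADJ,PREP}; 2:traisk {CONJ}; 3:snaimee {ADJ,PREP}; 4:drigraam {PREP}; 5:klekleen {PREP}.
If word 1 were ADJ, no tagging could satisfy rule 1; so word 1 is PREP.
If word 3 were PREP, no tagging could satisfy rule 2; so word 3 is ADJ.
That leaves exactly one tagging: PREP CONJ ADJ PREP PREP.
Check: rule 1 ✓; rule 2 ✓.

PREP CONJ ADJ PREP PREP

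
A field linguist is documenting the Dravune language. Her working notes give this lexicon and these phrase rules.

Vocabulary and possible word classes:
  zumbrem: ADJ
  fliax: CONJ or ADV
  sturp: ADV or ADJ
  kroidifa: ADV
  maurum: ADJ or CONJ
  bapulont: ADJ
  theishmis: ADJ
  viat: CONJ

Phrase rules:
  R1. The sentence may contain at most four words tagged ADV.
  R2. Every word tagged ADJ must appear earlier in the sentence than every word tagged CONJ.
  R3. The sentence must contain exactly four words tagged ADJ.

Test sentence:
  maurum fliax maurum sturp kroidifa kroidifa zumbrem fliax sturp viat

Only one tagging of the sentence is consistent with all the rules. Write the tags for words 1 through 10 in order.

ADJ ADV ADJ ADJ ADV ADV ADJ CONJ ADV CONJ

Candidates per position — 1:maurum {ADJ,CONJ}; 2:fliax {CONJ,ADV}; 3:maurum {ADJ,CONJ}; 4:sturp {ADV,ADJ}; 5:kroidifa {ADV}; 6:kroidifa {ADV}; 7:zumbrem {ADJ}; 8:fliax {CONJ,ADV}; 9:sturp {ADV,ADJ}; 10:viat {CONJ}.
If word 1 were CONJ, no tagging could satisfy rule 2; so word 1 is ADJ.
If word 2 were CONJ, no tagging could satisfy rule 2; so word 2 is ADV.
If word 3 were CONJ, no tagging could satisfy rule 2; so word 3 is ADJ.
The remaining ambiguous positions (4, 8, 9) are resolved jointly — only one combination satisfies every rule.
That leaves exactly one tagging: ADJ ADV ADJ ADJ ADV ADV ADJ CONJ ADV CONJ.
Rule-by-rule: rule 1 satisfied; rule 2 satisfied; rule 3 satisfied.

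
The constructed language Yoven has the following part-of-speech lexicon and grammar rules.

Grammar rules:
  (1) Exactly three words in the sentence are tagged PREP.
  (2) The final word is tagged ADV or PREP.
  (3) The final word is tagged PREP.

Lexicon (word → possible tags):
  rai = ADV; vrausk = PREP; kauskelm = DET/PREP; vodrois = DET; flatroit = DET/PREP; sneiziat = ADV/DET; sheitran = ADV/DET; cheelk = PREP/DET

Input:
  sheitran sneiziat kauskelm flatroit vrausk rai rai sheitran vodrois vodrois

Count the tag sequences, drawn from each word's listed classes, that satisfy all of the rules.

Candidates per position — 1:sheitran {ADV,DET}; 2:sneiziat {ADV,DET}; 3:kauskelm {DET,PREP}; 4:flatroit {DET,PREP}; 5:vrausk {PREP}; 6:rai {ADV}; 7:rai {ADV}; 8:sheitran {ADV,DET}; 9:vodrois {DET}; 10:vodrois {DET}.
There are 32 candidate sequences in total.
Rule 2 cannot be satisfied by any choice of tags from the lexicon.
So there is no consistent tagging.
Count = 0.

0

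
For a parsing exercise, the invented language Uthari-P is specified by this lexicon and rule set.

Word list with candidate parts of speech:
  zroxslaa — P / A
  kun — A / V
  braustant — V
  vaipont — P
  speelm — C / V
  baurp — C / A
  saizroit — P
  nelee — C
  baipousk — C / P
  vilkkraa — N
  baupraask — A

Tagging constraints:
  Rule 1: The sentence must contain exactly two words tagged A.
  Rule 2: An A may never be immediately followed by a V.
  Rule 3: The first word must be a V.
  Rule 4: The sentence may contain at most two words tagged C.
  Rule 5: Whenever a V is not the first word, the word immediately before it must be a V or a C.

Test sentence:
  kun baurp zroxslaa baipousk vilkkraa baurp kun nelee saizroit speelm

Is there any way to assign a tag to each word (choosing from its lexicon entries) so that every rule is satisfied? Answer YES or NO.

NO

Candidates per position — 1:kun {A,V}; 2:baurp {C,A}; 3:zroxslaa {P,A}; 4:baipousk {C,P}; 5:vilkkraa {N}; 6:baurp {C,A}; 7:kun {A,V}; 8:nelee {C}; 9:saizroit {P}; 10:speelm {C,V}.
Every candidate sequence violates at least one rule; no consistent tagging exists.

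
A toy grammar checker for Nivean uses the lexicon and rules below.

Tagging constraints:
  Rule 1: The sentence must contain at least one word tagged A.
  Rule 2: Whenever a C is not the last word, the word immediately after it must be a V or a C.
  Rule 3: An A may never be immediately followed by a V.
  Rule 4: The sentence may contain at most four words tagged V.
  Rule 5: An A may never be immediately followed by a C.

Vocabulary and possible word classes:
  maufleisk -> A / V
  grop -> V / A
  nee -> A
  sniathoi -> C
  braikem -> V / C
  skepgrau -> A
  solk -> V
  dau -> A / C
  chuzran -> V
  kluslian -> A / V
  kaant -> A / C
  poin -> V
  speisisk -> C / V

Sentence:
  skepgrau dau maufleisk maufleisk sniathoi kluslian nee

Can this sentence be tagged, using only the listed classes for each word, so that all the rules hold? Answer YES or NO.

NO

Candidates per position — 1:skepgrau {A}; 2:dau {A,C}; 3:maufleisk {A,V}; 4:maufleisk {A,V}; 5:sniathoi {C}; 6:kluslian {A,V}; 7:nee {A}.
Every candidate sequence violates at least one rule; no consistent tagging exists.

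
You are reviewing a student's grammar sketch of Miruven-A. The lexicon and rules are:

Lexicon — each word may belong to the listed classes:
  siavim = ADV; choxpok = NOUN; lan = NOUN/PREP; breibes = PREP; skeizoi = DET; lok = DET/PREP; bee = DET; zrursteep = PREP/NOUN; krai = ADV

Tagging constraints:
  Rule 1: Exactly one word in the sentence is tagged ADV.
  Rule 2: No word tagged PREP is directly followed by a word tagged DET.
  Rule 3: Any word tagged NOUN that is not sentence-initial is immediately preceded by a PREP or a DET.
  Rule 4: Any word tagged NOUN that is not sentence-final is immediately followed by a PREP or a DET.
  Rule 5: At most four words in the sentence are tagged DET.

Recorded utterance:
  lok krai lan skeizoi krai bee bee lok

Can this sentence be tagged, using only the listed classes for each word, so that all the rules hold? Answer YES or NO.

Candidates per position — 1:lok {DET,PREP}; 2:krai {ADV}; 3:lan {NOUN,PREP}; 4:skeizoi {DET}; 5:krai {ADV}; 6:bee {DET}; 7:bee {DET}; 8:lok {DET,PREP}.
Rule 1 cannot be satisfied by any choice of tags from the lexicon.
So there is no consistent tagging.

NO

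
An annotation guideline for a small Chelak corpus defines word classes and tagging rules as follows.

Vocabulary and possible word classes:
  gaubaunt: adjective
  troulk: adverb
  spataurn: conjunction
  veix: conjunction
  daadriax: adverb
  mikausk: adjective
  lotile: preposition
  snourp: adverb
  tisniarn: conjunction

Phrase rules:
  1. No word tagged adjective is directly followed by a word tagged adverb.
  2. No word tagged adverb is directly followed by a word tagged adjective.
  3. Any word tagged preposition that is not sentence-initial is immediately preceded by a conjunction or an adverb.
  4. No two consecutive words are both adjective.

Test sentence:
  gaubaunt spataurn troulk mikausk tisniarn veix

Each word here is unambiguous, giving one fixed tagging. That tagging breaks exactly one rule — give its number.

2

Fixed tagging: adjective conjunction adverb adjective conjunction conjunction.
Checking each rule: R1 ✓, R2 ✗, R3 ✓, R4 ✓.
Only rule 2 fails.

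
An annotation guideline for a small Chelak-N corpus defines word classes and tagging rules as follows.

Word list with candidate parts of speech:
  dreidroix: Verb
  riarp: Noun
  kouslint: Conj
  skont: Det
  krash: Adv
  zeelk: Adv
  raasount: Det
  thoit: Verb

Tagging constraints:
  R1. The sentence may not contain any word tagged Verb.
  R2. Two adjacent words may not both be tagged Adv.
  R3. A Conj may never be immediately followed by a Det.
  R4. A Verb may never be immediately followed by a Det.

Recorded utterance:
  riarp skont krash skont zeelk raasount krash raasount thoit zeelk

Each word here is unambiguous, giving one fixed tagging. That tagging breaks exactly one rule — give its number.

1

Fixed tagging: Noun Det Adv Det Adv Det Adv Det Verb Adv.
Applying the rules: R1 violated, R2 holds, R3 holds, R4 holds.
Only rule 1 fails.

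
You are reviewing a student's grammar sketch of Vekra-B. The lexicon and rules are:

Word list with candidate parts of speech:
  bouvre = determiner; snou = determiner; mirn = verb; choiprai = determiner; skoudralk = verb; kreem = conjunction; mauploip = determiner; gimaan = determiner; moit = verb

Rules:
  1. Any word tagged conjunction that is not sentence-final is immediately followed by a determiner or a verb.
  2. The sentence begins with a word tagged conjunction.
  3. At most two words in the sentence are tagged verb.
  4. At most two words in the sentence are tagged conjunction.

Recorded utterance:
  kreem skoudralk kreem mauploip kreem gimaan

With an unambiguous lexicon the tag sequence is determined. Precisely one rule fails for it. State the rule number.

Fixed tagging: conjunction verb conjunction determiner conjunction determiner.
Applying the rules: R1 pass, R2 pass, R3 pass, R4 fail.
Only rule 4 fails.

4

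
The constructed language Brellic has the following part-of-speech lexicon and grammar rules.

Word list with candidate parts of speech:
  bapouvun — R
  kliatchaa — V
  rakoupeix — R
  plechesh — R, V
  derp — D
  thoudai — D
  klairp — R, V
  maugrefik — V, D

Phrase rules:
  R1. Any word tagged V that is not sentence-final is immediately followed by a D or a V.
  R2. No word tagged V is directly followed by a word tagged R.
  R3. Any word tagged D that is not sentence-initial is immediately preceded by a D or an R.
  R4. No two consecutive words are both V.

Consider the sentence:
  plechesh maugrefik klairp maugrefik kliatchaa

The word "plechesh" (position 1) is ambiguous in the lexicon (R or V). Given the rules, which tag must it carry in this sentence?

R

Candidates per position — 1:plechesh {R,V}; 2:maugrefik {V,D}; 3:klairp {R,V}; 4:maugrefik {V,D}; 5:kliatchaa {V}.
If word 4 were V, no tagging could satisfy rule 4; so word 4 is D.
If word 3 were V, no tagging could satisfy rule 3; so word 3 is R.
If word 2 were V, no tagging could satisfy rule 1; so word 2 is D.
If word 1 were V, no tagging could satisfy rule 3; so word 1 is R.
The only consistent sequence is: R D R D V.
Check: rule 1 holds; rule 2 holds; rule 3 holds; rule 4 holds.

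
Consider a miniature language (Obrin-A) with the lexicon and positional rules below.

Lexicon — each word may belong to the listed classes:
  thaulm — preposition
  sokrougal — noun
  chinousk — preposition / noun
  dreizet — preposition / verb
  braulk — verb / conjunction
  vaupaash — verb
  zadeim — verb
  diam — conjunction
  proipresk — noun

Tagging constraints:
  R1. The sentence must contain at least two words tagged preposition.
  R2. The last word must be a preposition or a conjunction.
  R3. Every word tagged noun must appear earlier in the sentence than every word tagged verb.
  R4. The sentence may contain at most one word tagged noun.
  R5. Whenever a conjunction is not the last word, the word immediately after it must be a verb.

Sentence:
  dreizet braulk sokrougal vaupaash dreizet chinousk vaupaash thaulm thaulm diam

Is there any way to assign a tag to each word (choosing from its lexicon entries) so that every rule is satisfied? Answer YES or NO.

NO

Candidates per position — 1:dreizet {preposition,verb}; 2:braulk {verb,conjunction}; 3:sokrougal {noun}; 4:vaupaash {verb}; 5:dreizet {preposition,verb}; 6:chinousk {preposition,noun}; 7:vaupaash {verb}; 8:thaulm {preposition}; 9:thaulm {preposition}; 10:diam {conjunction}.
Every candidate sequence violates at least one rule; no consistent tagging exists.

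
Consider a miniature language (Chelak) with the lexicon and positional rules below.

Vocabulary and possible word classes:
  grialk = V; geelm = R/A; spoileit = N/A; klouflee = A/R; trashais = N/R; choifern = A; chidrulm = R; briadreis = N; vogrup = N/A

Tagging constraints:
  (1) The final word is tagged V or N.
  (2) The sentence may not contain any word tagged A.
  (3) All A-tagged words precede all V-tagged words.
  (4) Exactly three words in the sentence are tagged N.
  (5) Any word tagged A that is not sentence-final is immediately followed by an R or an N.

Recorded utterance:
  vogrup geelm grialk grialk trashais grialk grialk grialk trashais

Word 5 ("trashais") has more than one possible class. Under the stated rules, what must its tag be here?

N

Candidates per position — 1:vogrup {N,A}; 2:geelm {R,A}; 3:grialk {V}; 4:grialk {V}; 5:trashais {N,R}; 6:grialk {V}; 7:grialk {V}; 8:grialk {V}; 9:trashais {N,R}.
Position 1: tagging it A would leave rule 2 unsatisfiable, so it must be N.
Position 2: tagging it A would leave rule 2 unsatisfiable, so it must be R.
Position 5: tagging it R would leave rule 4 unsatisfiable, so it must be N.
Position 9: tagging it R would leave rule 1 unsatisfiable, so it must be N.
That leaves exactly one tagging: N R V V N V V V N.
Checking: rule 1 ok; rule 2 ok; rule 3 ok; rule 4 ok; rule 5 ok.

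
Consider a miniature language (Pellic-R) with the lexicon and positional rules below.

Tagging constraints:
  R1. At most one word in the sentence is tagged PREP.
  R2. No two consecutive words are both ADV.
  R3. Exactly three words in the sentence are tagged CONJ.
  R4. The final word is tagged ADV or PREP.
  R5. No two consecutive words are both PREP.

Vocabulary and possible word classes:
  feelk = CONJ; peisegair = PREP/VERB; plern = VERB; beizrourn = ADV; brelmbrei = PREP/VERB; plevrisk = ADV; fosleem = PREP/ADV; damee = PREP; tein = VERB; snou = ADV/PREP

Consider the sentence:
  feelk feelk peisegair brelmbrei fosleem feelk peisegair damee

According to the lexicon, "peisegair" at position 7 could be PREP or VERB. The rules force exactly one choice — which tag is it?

Candidates per position — 1:feelk {CONJ}; 2:feelk {CONJ}; 3:peisegair {PREP,VERB}; 4:brelmbrei {PREP,VERB}; 5:fosleem {PREP,ADV}; 6:feelk {CONJ}; 7:peisegair {PREP,VERB}; 8:damee {PREP}.
Position 3: tagging it PREP would leave rule 1 unsatisfiable, so it must be VERB.
Position 4: tagging it PREP would leave rule 1 unsatisfiable, so it must be VERB.
Position 5: tagging it PREP would leave rule 1 unsatisfiable, so it must be ADV.
Position 7: tagging it PREP would leave rule 1 unsatisfiable, so it must be VERB.
So the tagging must be: CONJ CONJ VERB VERB ADV CONJ VERB PREP.
Verifying each rule — rule 1 holds; rule 2 holds; rule 3 holds; rule 4 holds; rule 5 holds.

VERB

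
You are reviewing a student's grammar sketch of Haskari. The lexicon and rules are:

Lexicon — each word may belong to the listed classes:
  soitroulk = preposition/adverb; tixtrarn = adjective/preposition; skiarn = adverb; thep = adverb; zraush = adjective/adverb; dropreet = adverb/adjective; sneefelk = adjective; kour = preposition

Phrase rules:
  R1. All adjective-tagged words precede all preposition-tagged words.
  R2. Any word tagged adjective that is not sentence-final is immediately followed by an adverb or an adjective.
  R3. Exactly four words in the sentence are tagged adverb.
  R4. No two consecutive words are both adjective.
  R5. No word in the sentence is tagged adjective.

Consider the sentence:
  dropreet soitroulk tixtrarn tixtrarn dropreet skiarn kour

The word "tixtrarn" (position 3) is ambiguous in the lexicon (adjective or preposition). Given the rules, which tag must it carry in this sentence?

Candidates per position — 1:dropreet {adverb,adjective}; 2:soitroulk {preposition,adverb}; 3:tixtrarn {adjective,preposition}; 4:tixtrarn {adjective,preposition}; 5:dropreet {adverb,adjective}; 6:skiarn {adverb}; 7:kour {preposition}.
Position 1: adjective is ruled out by rule 3; that leaves adverb.
Position 2: preposition is ruled out by rule 3; that leaves adverb.
Position 3: adjective is ruled out by rule 5; that leaves preposition.
Position 4: adjective is ruled out by rule 1; that leaves preposition.
Position 5: adjective is ruled out by rule 1; that leaves adverb.
The only consistent sequence is: adverb adverb preposition preposition adverb adverb preposition.
Checking: rule 1 holds; rule 2 holds; rule 3 holds; rule 4 holds; rule 5 holds.

preposition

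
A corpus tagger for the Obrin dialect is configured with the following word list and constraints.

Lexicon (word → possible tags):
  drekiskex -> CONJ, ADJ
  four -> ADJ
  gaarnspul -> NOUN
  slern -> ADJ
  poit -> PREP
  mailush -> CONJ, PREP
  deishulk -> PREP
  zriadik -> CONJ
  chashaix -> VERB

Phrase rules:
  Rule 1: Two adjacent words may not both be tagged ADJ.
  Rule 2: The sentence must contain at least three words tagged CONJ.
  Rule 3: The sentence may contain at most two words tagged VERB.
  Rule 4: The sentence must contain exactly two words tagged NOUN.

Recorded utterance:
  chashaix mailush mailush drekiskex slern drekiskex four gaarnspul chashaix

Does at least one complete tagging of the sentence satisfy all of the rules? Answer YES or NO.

Candidates per position — 1:chashaix {VERB}; 2:mailush {CONJ,PREP}; 3:mailush {CONJ,PREP}; 4:drekiskex {CONJ,ADJ}; 5:slern {ADJ}; 6:drekiskex {CONJ,ADJ}; 7:four {ADJ}; 8:gaarnspul {NOUN}; 9:chashaix {VERB}.
Rule 4 cannot be satisfied by any choice of tags from the lexicon.
So there is no consistent tagging.

NO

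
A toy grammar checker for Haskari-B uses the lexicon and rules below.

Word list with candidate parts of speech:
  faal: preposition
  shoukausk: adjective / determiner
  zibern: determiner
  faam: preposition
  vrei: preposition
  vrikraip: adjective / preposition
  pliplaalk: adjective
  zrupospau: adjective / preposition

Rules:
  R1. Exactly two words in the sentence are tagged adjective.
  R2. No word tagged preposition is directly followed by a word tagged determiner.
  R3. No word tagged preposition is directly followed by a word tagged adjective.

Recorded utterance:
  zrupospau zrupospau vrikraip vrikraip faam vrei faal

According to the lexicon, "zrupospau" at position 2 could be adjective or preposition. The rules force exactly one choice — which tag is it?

adjective

Candidates per position — 1:zrupospau {adjective,preposition}; 2:zrupospau {adjective,preposition}; 3:vrikraip {adjective,preposition}; 4:vrikraip {adjective,preposition}; 5:faam {preposition}; 6:vrei {preposition}; 7:faal {preposition}.
Position 2: the remaining choice is settled jointly with positions 1, 3, 4 — only adjective at position 2 is part of a tagging that satisfies every rule.
The only consistent sequence is: adjective adjective preposition preposition preposition preposition preposition.
Checking: rule 1 ✓; rule 2 ✓; rule 3 ✓.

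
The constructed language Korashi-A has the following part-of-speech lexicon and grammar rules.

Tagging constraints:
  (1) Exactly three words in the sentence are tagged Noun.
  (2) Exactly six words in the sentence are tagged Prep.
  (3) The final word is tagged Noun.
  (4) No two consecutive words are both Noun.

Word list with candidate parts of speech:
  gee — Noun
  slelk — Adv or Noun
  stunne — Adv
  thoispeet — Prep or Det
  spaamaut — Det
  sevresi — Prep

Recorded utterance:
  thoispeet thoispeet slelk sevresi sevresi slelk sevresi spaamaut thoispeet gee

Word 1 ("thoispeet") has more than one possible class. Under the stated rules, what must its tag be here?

Candidates per position — 1:thoispeet {Prep,Det}; 2:thoispeet {Prep,Det}; 3:slelk {Adv,Noun}; 4:sevresi {Prep}; 5:sevresi {Prep}; 6:slelk {Adv,Noun}; 7:sevresi {Prep}; 8:spaamaut {Det}; 9:thoispeet {Prep,Det}; 10:gee {Noun}.
If word 1 were Det, no tagging could satisfy rule 2; so word 1 is Prep.
If word 2 were Det, no tagging could satisfy rule 2; so word 2 is Prep.
If word 3 were Adv, no tagging could satisfy rule 1; so word 3 is Noun.
If word 6 were Adv, no tagging could satisfy rule 1; so word 6 is Noun.
If word 9 were Det, no tagging could satisfy rule 2; so word 9 is Prep.
So the tagging must be: Prep Prep Noun Prep Prep Noun Prep Det Prep Noun.
Rule-by-rule: rule 1 satisfied; rule 2 satisfied; rule 3 satisfied; rule 4 satisfied.

Prep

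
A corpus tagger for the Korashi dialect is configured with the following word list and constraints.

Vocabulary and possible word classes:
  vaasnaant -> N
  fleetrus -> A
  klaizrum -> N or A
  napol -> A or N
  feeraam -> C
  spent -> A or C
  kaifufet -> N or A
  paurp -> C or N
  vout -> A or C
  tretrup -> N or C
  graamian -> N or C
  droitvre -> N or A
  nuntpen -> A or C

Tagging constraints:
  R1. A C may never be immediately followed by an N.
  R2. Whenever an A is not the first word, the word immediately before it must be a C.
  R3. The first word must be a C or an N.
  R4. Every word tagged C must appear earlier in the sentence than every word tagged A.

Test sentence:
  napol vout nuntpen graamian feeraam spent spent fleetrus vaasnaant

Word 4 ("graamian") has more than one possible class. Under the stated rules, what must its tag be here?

C

Candidates per position — 1:napol {A,N}; 2:vout {A,C}; 3:nuntpen {A,C}; 4:graamian {N,C}; 5:feeraam {C}; 6:spent {A,C}; 7:spent {A,C}; 8:fleetrus {A}; 9:vaasnaant {N}.
Position 1: tagging it A would leave rule 3 unsatisfiable, so it must be N.
Position 2: tagging it A would leave rule 2 unsatisfiable, so it must be C.
Position 3: tagging it A would leave rule 4 unsatisfiable, so it must be C.
Position 4: tagging it N would leave rule 1 unsatisfiable, so it must be C.
Position 7: tagging it A would leave rule 2 unsatisfiable, so it must be C.
Position 6: tagging it A would leave rule 4 unsatisfiable, so it must be C.
That leaves exactly one tagging: N C C C C C C A N.
Verifying each rule — rule 1 holds; rule 2 holds; rule 3 holds; rule 4 holds.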